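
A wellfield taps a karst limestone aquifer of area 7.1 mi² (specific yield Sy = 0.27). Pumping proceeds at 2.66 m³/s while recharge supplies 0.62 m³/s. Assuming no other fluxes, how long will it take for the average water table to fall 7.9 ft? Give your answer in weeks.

A = 7.1 mi² = 1.839 × 10^7 m²
Δh = 7.9 ft = 2.408 m
ΔV = Sy × A × Δh = 0.27 × 1.839 × 10^7 × 2.408 = 1.196 × 10^7 m³
Net withdrawal = 2.66 − 0.62 = 2.04 m³/s = 1.763 × 10^5 m³/d
t = ΔV / Q = 1.196 × 10^7 m³ / 1.763 × 10^5 m³/d = 67.83 d
t = 67.83 d ≈ 9.69 weeks

t ≈ 9.69 weeks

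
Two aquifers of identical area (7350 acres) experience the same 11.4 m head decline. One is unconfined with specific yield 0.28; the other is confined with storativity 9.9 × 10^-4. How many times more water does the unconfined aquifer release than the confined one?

A = 7350 acres = 2.974 × 10^7 m²
Unconfined: ΔV_u = Sy × A × Δh = 0.28 × 2.974 × 10^7 × 11.4 = 9.494 × 10^7 m³
Confined: ΔV_c = S × A × Δh = 9.9 × 10^-4 × 2.974 × 10^7 × 11.4 = 3.357 × 10^5 m³
Ratio = ΔV_u / ΔV_c = Sy / S = 0.28 / 9.9 × 10^-4 = 282.8

ΔV_u / ΔV_c ≈ 283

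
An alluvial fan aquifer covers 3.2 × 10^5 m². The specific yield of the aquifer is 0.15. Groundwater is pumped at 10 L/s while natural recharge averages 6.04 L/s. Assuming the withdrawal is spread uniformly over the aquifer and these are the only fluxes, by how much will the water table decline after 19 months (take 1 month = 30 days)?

Net abstraction = 10 − 6.04 = 3.96 L/s
Q_net = 3.96 L/s = 342.1 m³/d
t = 19 months = 570 d
ΔV = Q × t = 342.1 m³/d × 570 d = 1.95 × 10^5 m³
Δh = ΔV / (Sy × A) = 1.95 × 10^5 / (0.15 × 3.2 × 10^5) = 4.063 m

Δh ≈ 4.06 m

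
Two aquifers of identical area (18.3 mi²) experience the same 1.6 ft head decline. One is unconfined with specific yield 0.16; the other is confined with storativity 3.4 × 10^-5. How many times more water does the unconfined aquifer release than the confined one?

ΔV_u / ΔV_c ≈ 4710

A = 18.3 mi² = 4.74 × 10^7 m²
Δh = 1.6 ft = 0.4877 m
Unconfined: ΔV_u = Sy × A × Δh = 0.16 × 4.74 × 10^7 × 0.4877 = 3.698 × 10^6 m³
Confined: ΔV_c = S × A × Δh = 3.4 × 10^-5 × 4.74 × 10^7 × 0.4877 = 785.9 m³
Ratio = ΔV_u / ΔV_c = Sy / S = 0.16 / 3.4 × 10^-5 = 4706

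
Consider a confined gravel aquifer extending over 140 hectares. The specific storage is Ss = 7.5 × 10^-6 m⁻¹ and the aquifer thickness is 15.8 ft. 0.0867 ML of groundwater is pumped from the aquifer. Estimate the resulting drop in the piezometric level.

Δh ≈ 1.71 m

b = 15.8 ft = 4.816 m
S = Ss × b = 7.5 × 10^-6 m⁻¹ × 4.816 m = 3.612 × 10^-5
A = 140 hectares = 1.4 × 10^6 m²
ΔV = 0.0867 ML = 86.7 m³
Δh = ΔV / (S × A) = 86.7 m³ / (3.612 × 10^-5 × 1.4 × 10^6 m²) = 1.715 m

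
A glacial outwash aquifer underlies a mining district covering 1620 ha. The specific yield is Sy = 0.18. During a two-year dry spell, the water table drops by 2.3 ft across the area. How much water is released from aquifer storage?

A = 1620 ha = 1.62 × 10^7 m²
Δh = 2.3 ft = 0.701 m
ΔV = Sy × A × Δh = 0.18 × 1.62 × 10^7 m² × 0.701 m = 2.044 × 10^6 m³

ΔV ≈ 2.04 × 10^6 m³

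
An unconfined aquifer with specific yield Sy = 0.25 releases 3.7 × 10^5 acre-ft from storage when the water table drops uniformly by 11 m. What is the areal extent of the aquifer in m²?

A ≈ 1.66 × 10^8 m²

ΔV = 3.7 × 10^5 acre-ft = 4.564 × 10^8 m³
A = ΔV / (Sy × Δh) = 4.564 × 10^8 / (0.25 × 11) = 1.66 × 10^8 m²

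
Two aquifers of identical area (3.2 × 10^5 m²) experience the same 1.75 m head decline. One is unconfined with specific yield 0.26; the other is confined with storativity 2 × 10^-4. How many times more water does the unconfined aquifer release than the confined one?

ΔV_u / ΔV_c ≈ 1300

Unconfined: ΔV_u = Sy × A × Δh = 0.26 × 3.2 × 10^5 × 1.75 = 1.456 × 10^5 m³
Confined: ΔV_c = S × A × Δh = 2 × 10^-4 × 3.2 × 10^5 × 1.75 = 112 m³
Ratio = ΔV_u / ΔV_c = Sy / S = 0.26 / 2 × 10^-4 = 1300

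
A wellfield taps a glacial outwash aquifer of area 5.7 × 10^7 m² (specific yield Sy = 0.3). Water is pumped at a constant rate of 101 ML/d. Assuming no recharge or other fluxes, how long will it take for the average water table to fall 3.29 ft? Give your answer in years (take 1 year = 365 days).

Δh = 3.29 ft = 1.003 m
ΔV = Sy × A × Δh = 0.3 × 5.7 × 10^7 × 1.003 = 1.715 × 10^7 m³
Q = 101 ML/d = 1.01 × 10^5 m³/d
t = ΔV / Q = 1.715 × 10^7 m³ / 1.01 × 10^5 m³/d = 169.8 d
t = 169.8 d ≈ 0.4651 years

t ≈ 0.465 years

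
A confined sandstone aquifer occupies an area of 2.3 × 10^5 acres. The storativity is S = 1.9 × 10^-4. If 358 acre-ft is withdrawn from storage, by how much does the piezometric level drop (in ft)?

A = 2.3 × 10^5 acres = 9.308 × 10^8 m²
ΔV = 358 acre-ft = 4.416 × 10^5 m³
Δh = ΔV / (S × A) = 4.416 × 10^5 m³ / (1.9 × 10^-4 × 9.308 × 10^8 m²) = 2.497 m
Δh = 2.497 m = 8.192 ft

Δh ≈ 8.19 ft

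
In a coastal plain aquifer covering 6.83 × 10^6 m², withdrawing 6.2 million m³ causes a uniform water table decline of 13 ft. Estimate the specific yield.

Δh = 13 ft = 3.962 m
ΔV = 6.2 million m³ = 6.2 × 10^6 m³
Sy = ΔV / (A × Δh) = 6.2 × 10^6 m³ / (6.83 × 10^6 m² × 3.962 m) = 0.2291

Sy ≈ 0.23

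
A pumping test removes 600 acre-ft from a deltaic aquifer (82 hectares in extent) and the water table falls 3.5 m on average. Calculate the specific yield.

A = 82 hectares = 8.2 × 10^5 m²
ΔV = 600 acre-ft = 7.401 × 10^5 m³
Sy = ΔV / (A × Δh) = 7.401 × 10^5 m³ / (8.2 × 10^5 m² × 3.5 m) = 0.2579

Sy ≈ 0.26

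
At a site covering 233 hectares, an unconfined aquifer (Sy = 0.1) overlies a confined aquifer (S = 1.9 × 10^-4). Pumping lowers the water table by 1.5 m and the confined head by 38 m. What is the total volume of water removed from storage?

A = 233 hectares = 2.33 × 10^6 m²
Unconfined: ΔV_u = Sy × A × Δh_u = 0.1 × 2.33 × 10^6 × 1.5 = 3.495 × 10^5 m³
Confined: ΔV_c = S × A × Δh_c = 1.9 × 10^-4 × 2.33 × 10^6 × 38 = 16820 m³
Total ΔV = 3.495 × 10^5 + 16820 = 3.663 × 10^5 m³

ΔV ≈ 3.66 × 10^5 m³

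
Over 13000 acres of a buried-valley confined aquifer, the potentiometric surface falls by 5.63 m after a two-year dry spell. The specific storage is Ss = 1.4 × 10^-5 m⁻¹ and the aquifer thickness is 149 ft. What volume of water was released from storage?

b = 149 ft = 45.42 m
S = Ss × b = 1.4 × 10^-5 m⁻¹ × 45.42 m = 6.358 × 10^-4
A = 13000 acres = 5.261 × 10^7 m²
ΔV = S × A × Δh = 6.358 × 10^-4 × 5.261 × 10^7 m² × 5.63 m = 1.883 × 10^5 m³

ΔV ≈ 1.88 × 10^5 m³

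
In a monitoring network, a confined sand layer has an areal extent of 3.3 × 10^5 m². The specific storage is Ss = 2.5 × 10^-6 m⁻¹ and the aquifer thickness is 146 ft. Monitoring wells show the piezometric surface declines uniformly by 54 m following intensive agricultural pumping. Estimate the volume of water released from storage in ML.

b = 146 ft = 44.5 m
S = Ss × b = 2.5 × 10^-6 m⁻¹ × 44.5 m = 1.113 × 10^-4
ΔV = S × A × Δh = 1.113 × 10^-4 × 3.3 × 10^5 m² × 54 m = 1983 m³
ΔV = 1983 m³ = 1.983 ML

ΔV ≈ 1.98 ML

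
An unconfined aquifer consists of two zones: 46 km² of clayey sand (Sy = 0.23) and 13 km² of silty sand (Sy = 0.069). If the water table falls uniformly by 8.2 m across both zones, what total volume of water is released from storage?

ΔV ≈ 9.41 × 10^7 m³

A₁ = 46 km² = 4.6 × 10^7 m²; A₂ = 13 km² = 1.3 × 10^7 m²
ΔV₁ = 0.23 × 4.6 × 10^7 × 8.2 = 8.676 × 10^7 m³
ΔV₂ = 0.069 × 1.3 × 10^7 × 8.2 = 7.355 × 10^6 m³
ΔV = ΔV₁ + ΔV₂ = 9.411 × 10^7 m³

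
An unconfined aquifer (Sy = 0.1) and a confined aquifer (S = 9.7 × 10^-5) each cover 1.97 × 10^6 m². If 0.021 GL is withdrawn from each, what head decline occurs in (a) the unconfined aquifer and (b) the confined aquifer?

ΔV = 0.021 GL = 21000 m³
Unconfined: Δh_u = ΔV/(Sy·A) = 21000/(0.1 × 1.97 × 10^6) = 0.1066 m
Confined: Δh_c = ΔV/(S·A) = 21000/(9.7 × 10^-5 × 1.97 × 10^6) = 109.9 m

Δh_u ≈ 0.107 m; Δh_c ≈ 110 m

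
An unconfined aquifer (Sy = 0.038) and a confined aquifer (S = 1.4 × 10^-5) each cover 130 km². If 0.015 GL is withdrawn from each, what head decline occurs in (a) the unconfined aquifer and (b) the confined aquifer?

A = 130 km² = 1.3 × 10^8 m²
ΔV = 0.015 GL = 15000 m³
Unconfined: Δh_u = ΔV/(Sy·A) = 15000/(0.038 × 1.3 × 10^8) = 0.003036 m
Confined: Δh_c = ΔV/(S·A) = 15000/(1.4 × 10^-5 × 1.3 × 10^8) = 8.242 m

Δh_u ≈ 0.00304 m; Δh_c ≈ 8.24 m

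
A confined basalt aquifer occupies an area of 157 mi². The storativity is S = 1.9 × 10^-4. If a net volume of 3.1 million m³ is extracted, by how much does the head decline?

Δh ≈ 40.1 m

A = 157 mi² = 4.066 × 10^8 m²
ΔV = 3.1 million m³ = 3.1 × 10^6 m³
Δh = ΔV / (S × A) = 3.1 × 10^6 m³ / (1.9 × 10^-4 × 4.066 × 10^8 m²) = 40.12 m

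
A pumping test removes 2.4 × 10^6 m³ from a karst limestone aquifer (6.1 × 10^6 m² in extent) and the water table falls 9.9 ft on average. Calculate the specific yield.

Δh = 9.9 ft = 3.018 m
Sy = ΔV / (A × Δh) = 2.4 × 10^6 m³ / (6.1 × 10^6 m² × 3.018 m) = 0.1304

Sy ≈ 0.13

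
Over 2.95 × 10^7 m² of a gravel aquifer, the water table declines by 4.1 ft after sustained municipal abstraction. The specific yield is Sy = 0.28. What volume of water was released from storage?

ΔV ≈ 1.03 × 10^7 m³

Δh = 4.1 ft = 1.25 m
ΔV = Sy × A × Δh = 0.28 × 2.95 × 10^7 m² × 1.25 m = 1.032 × 10^7 m³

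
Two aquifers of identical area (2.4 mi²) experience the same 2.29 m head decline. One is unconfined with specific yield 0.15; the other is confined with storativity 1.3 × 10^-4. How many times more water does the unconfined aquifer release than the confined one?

ΔV_u / ΔV_c ≈ 1150

A = 2.4 mi² = 6.216 × 10^6 m²
Unconfined: ΔV_u = Sy × A × Δh = 0.15 × 6.216 × 10^6 × 2.29 = 2.135 × 10^6 m³
Confined: ΔV_c = S × A × Δh = 1.3 × 10^-4 × 6.216 × 10^6 × 2.29 = 1850 m³
Ratio = ΔV_u / ΔV_c = Sy / S = 0.15 / 1.3 × 10^-4 = 1154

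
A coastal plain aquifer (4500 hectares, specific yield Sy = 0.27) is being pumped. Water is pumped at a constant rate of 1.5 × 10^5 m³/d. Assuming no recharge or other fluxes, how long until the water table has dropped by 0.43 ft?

A = 4500 hectares = 4.5 × 10^7 m²
Δh = 0.43 ft = 0.1311 m
ΔV = Sy × A × Δh = 0.27 × 4.5 × 10^7 × 0.1311 = 1.592 × 10^6 m³
t = ΔV / Q = 1.592 × 10^6 m³ / 1.5 × 10^5 m³/d = 10.62 d

t ≈ 10.6 days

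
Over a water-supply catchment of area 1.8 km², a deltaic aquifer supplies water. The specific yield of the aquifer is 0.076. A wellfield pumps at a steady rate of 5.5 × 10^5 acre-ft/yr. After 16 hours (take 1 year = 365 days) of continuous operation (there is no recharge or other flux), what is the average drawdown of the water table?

Δh ≈ 9.06 m

A = 1.8 km² = 1.8 × 10^6 m²
Q = 5.5 × 10^5 acre-ft/yr = 1.859 × 10^6 m³/d
t = 16 hours = 0.6667 d
ΔV = Q × t = 1.859 × 10^6 m³/d × 0.6667 d = 1.239 × 10^6 m³
Δh = ΔV / (Sy × A) = 1.239 × 10^6 / (0.076 × 1.8 × 10^6) = 9.058 m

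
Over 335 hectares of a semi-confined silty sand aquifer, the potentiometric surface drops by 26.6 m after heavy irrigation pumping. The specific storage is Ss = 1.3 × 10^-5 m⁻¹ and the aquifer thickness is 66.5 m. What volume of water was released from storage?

ΔV ≈ 77000 m³

S = Ss × b = 1.3 × 10^-5 m⁻¹ × 66.5 m = 8.645 × 10^-4
A = 335 hectares = 3.35 × 10^6 m²
ΔV = S × A × Δh = 8.645 × 10^-4 × 3.35 × 10^6 m² × 26.6 m = 77040 m³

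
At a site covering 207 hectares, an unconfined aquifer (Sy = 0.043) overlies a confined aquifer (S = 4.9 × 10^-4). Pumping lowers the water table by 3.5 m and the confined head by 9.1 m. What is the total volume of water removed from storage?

A = 207 hectares = 2.07 × 10^6 m²
Unconfined: ΔV_u = Sy × A × Δh_u = 0.043 × 2.07 × 10^6 × 3.5 = 3.115 × 10^5 m³
Confined: ΔV_c = S × A × Δh_c = 4.9 × 10^-4 × 2.07 × 10^6 × 9.1 = 9230 m³
Total ΔV = 3.115 × 10^5 + 9230 = 3.208 × 10^5 m³

ΔV ≈ 3.21 × 10^5 m³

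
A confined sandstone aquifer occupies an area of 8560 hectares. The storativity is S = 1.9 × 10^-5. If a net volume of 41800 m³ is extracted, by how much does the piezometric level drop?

Δh ≈ 25.7 m

A = 8560 hectares = 8.56 × 10^7 m²
Δh = ΔV / (S × A) = 41800 m³ / (1.9 × 10^-5 × 8.56 × 10^7 m²) = 25.7 m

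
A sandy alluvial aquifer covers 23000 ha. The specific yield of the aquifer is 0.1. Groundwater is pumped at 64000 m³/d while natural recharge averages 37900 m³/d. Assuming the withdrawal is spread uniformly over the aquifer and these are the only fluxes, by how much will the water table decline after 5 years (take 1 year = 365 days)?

Δh ≈ 2.07 m

A = 23000 ha = 2.3 × 10^8 m²
Net abstraction = 64000 − 37900 = 26100 m³/d
t = 5 years = 1825 d
ΔV = Q × t = 26100 m³/d × 1825 d = 4.763 × 10^7 m³
Δh = ΔV / (Sy × A) = 4.763 × 10^7 / (0.1 × 2.3 × 10^8) = 2.071 m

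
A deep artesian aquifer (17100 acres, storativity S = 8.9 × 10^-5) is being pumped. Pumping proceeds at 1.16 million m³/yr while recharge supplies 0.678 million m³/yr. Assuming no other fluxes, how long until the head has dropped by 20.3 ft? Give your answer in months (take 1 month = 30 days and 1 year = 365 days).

A = 17100 acres = 6.92 × 10^7 m²
Δh = 20.3 ft = 6.187 m
ΔV = S × A × Δh = 8.9 × 10^-5 × 6.92 × 10^7 × 6.187 = 38110 m³
Net withdrawal = 1.16 − 0.678 = 0.482 million m³/yr = 1321 m³/d
t = ΔV / Q = 38110 m³ / 1321 m³/d = 28.86 d
t = 28.86 d ≈ 0.9619 months

t ≈ 0.962 months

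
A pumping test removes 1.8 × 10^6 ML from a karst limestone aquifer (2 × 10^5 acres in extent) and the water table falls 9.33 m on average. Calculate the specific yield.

A = 2 × 10^5 acres = 8.094 × 10^8 m²
ΔV = 1.8 × 10^6 ML = 1.8 × 10^9 m³
Sy = ΔV / (A × Δh) = 1.8 × 10^9 m³ / (8.094 × 10^8 m² × 9.33 m) = 0.2384

Sy ≈ 0.24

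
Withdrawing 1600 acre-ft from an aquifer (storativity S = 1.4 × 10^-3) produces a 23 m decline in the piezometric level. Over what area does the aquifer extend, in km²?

ΔV = 1600 acre-ft = 1.974 × 10^6 m³
A = ΔV / (S × Δh) = 1.974 × 10^6 / (0.0014 × 23) = 6.129 × 10^7 m²
A = 6.129 × 10^7 m² = 61.29 km²

A ≈ 61.3 km²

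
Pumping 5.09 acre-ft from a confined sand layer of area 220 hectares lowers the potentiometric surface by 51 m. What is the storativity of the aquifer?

A = 220 hectares = 2.2 × 10^6 m²
ΔV = 5.09 acre-ft = 6278 m³
S = ΔV / (A × Δh) = 6278 m³ / (2.2 × 10^6 m² × 51 m) = 5.596 × 10^-5

S ≈ 5.6 × 10^-5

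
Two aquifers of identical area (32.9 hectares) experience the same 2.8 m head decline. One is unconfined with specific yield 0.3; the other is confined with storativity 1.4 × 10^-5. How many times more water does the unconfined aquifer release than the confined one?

ΔV_u / ΔV_c ≈ 21400

A = 32.9 hectares = 3.29 × 10^5 m²
Unconfined: ΔV_u = Sy × A × Δh = 0.3 × 3.29 × 10^5 × 2.8 = 2.764 × 10^5 m³
Confined: ΔV_c = S × A × Δh = 1.4 × 10^-5 × 3.29 × 10^5 × 2.8 = 12.9 m³
Ratio = ΔV_u / ΔV_c = Sy / S = 0.3 / 1.4 × 10^-5 = 21430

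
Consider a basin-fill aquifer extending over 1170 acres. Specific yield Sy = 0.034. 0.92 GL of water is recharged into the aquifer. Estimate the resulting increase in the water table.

A = 1170 acres = 4.735 × 10^6 m²
ΔV = 0.92 GL = 9.2 × 10^5 m³
Δh = ΔV / (Sy × A) = 9.2 × 10^5 m³ / (0.034 × 4.735 × 10^6 m²) = 5.715 m

Δh ≈ 5.71 m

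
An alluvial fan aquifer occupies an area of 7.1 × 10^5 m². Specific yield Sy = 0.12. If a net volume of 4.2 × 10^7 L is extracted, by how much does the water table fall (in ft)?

Δh ≈ 1.62 ft

ΔV = 4.2 × 10^7 L = 42000 m³
Δh = ΔV / (Sy × A) = 42000 m³ / (0.12 × 7.1 × 10^5 m²) = 0.493 m
Δh = 0.493 m = 1.617 ft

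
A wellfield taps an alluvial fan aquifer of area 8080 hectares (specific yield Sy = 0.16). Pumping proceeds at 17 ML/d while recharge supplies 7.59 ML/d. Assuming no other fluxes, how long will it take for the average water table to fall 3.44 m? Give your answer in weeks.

t ≈ 675 weeks

A = 8080 hectares = 8.08 × 10^7 m²
ΔV = Sy × A × Δh = 0.16 × 8.08 × 10^7 × 3.44 = 4.447 × 10^7 m³
Net withdrawal = 17 − 7.59 = 9.41 ML/d = 9410 m³/d
t = ΔV / Q = 4.447 × 10^7 m³ / 9410 m³/d = 4726 d
t = 4726 d ≈ 675.2 weeks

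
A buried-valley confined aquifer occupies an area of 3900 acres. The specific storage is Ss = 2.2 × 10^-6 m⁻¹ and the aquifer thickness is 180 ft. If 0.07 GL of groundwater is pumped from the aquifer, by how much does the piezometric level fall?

b = 180 ft = 54.86 m
S = Ss × b = 2.2 × 10^-6 m⁻¹ × 54.86 m = 1.207 × 10^-4
A = 3900 acres = 1.578 × 10^7 m²
ΔV = 0.07 GL = 70000 m³
Δh = ΔV / (S × A) = 70000 m³ / (1.207 × 10^-4 × 1.578 × 10^7 m²) = 36.75 m

Δh ≈ 36.7 m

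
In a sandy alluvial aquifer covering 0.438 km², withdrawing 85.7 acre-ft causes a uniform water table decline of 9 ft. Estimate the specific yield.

A = 0.438 km² = 4.38 × 10^5 m²
Δh = 9 ft = 2.743 m
ΔV = 85.7 acre-ft = 1.057 × 10^5 m³
Sy = ΔV / (A × Δh) = 1.057 × 10^5 m³ / (4.38 × 10^5 m² × 2.743 m) = 0.08798

Sy ≈ 0.088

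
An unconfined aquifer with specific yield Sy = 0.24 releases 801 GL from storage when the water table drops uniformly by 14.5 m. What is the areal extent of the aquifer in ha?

ΔV = 801 GL = 8.01 × 10^8 m³
A = ΔV / (Sy × Δh) = 8.01 × 10^8 / (0.24 × 14.5) = 2.302 × 10^8 m²
A = 2.302 × 10^8 m² = 23020 ha

A ≈ 23000 ha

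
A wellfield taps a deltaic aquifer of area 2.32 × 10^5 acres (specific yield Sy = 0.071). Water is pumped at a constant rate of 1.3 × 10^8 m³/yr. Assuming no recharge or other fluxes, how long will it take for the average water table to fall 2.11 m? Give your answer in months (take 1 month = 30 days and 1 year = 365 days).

A = 2.32 × 10^5 acres = 9.389 × 10^8 m²
ΔV = Sy × A × Δh = 0.071 × 9.389 × 10^8 × 2.11 = 1.407 × 10^8 m³
Q = 1.3 × 10^8 m³/yr = 3.562 × 10^5 m³/d
t = ΔV / Q = 1.407 × 10^8 m³ / 3.562 × 10^5 m³/d = 394.9 d
t = 394.9 d ≈ 13.16 months

t ≈ 13.2 months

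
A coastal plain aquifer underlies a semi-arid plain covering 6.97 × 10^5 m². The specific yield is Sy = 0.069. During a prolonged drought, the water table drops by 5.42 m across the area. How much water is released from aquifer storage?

ΔV = Sy × A × Δh = 0.069 × 6.97 × 10^5 m² × 5.42 m = 2.607 × 10^5 m³

ΔV ≈ 2.61 × 10^5 m³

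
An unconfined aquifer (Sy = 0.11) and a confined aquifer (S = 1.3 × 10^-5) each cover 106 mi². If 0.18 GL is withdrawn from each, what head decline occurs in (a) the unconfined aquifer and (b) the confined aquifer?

Δh_u ≈ 0.00596 m; Δh_c ≈ 50.4 m

A = 106 mi² = 2.745 × 10^8 m²
ΔV = 0.18 GL = 1.8 × 10^5 m³
Unconfined: Δh_u = ΔV/(Sy·A) = 1.8 × 10^5/(0.11 × 2.745 × 10^8) = 0.00596 m
Confined: Δh_c = ΔV/(S·A) = 1.8 × 10^5/(1.3 × 10^-5 × 2.745 × 10^8) = 50.43 m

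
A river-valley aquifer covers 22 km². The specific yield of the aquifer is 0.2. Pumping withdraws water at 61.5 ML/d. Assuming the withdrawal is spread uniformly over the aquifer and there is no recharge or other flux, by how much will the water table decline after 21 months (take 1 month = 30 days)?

A = 22 km² = 2.2 × 10^7 m²
Q = 61.5 ML/d = 61500 m³/d
t = 21 months = 630 d
ΔV = Q × t = 61500 m³/d × 630 d = 3.874 × 10^7 m³
Δh = ΔV / (Sy × A) = 3.874 × 10^7 / (0.2 × 2.2 × 10^7) = 8.806 m

Δh ≈ 8.81 m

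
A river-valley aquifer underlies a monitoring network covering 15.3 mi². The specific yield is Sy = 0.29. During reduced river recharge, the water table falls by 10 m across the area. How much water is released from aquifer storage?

A = 15.3 mi² = 3.963 × 10^7 m²
ΔV = Sy × A × Δh = 0.29 × 3.963 × 10^7 m² × 10 m = 1.149 × 10^8 m³

ΔV ≈ 1.15 × 10^8 m³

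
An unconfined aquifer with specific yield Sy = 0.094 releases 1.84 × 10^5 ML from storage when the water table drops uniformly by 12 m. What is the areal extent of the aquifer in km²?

ΔV = 1.84 × 10^5 ML = 1.84 × 10^8 m³
A = ΔV / (Sy × Δh) = 1.84 × 10^8 / (0.094 × 12) = 1.631 × 10^8 m²
A = 1.631 × 10^8 m² = 163.1 km²

A ≈ 163 km²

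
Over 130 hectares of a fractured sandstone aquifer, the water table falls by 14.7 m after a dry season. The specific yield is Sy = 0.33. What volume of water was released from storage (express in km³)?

A = 130 hectares = 1.3 × 10^6 m²
ΔV = Sy × A × Δh = 0.33 × 1.3 × 10^6 m² × 14.7 m = 6.306 × 10^6 m³
ΔV = 6.306 × 10^6 m³ = 0.006306 km³

ΔV ≈ 0.00631 km³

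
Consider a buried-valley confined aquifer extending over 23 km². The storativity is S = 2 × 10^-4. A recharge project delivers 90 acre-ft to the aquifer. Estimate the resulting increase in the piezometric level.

Δh ≈ 24.1 m

A = 23 km² = 2.3 × 10^7 m²
ΔV = 90 acre-ft = 1.11 × 10^5 m³
Δh = ΔV / (S × A) = 1.11 × 10^5 m³ / (2 × 10^-4 × 2.3 × 10^7 m²) = 24.13 m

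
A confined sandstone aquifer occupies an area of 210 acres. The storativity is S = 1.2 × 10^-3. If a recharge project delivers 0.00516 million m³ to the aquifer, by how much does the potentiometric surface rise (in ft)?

Δh ≈ 16.6 ft

A = 210 acres = 8.498 × 10^5 m²
ΔV = 0.00516 million m³ = 5160 m³
Δh = ΔV / (S × A) = 5160 m³ / (0.0012 × 8.498 × 10^5 m²) = 5.06 m
Δh = 5.06 m = 16.6 ft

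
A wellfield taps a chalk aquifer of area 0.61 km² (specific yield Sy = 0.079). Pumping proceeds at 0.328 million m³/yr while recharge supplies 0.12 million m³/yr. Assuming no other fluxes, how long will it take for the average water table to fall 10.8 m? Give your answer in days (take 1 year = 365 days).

t ≈ 913 days

A = 0.61 km² = 6.1 × 10^5 m²
ΔV = Sy × A × Δh = 0.079 × 6.1 × 10^5 × 10.8 = 5.205 × 10^5 m³
Net withdrawal = 0.328 − 0.12 = 0.208 million m³/yr = 569.9 m³/d
t = ΔV / Q = 5.205 × 10^5 m³ / 569.9 m³/d = 913.3 d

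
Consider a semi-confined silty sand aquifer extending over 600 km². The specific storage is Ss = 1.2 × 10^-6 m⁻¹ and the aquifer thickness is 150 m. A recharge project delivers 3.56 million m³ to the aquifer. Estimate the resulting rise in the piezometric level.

S = Ss × b = 1.2 × 10^-6 m⁻¹ × 150 m = 1.8 × 10^-4
A = 600 km² = 6 × 10^8 m²
ΔV = 3.56 million m³ = 3.56 × 10^6 m³
Δh = ΔV / (S × A) = 3.56 × 10^6 m³ / (1.8 × 10^-4 × 6 × 10^8 m²) = 32.96 m

Δh ≈ 33 m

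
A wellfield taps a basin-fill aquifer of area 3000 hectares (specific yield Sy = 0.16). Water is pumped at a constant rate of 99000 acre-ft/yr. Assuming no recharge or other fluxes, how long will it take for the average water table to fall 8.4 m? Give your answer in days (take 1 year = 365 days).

A = 3000 hectares = 3 × 10^7 m²
ΔV = Sy × A × Δh = 0.16 × 3 × 10^7 × 8.4 = 4.032 × 10^7 m³
Q = 99000 acre-ft/yr = 3.346 × 10^5 m³/d
t = ΔV / Q = 4.032 × 10^7 m³ / 3.346 × 10^5 m³/d = 120.5 d

t ≈ 121 days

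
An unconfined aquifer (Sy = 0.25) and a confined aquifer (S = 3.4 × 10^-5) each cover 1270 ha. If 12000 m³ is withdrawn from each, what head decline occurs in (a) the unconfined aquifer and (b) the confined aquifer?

Δh_u ≈ 0.00378 m; Δh_c ≈ 27.8 m

A = 1270 ha = 1.27 × 10^7 m²
Unconfined: Δh_u = ΔV/(Sy·A) = 12000/(0.25 × 1.27 × 10^7) = 0.00378 m
Confined: Δh_c = ΔV/(S·A) = 12000/(3.4 × 10^-5 × 1.27 × 10^7) = 27.79 m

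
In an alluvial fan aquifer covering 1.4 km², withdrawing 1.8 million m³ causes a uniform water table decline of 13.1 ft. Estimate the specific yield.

Sy ≈ 0.32

A = 1.4 km² = 1.4 × 10^6 m²
Δh = 13.1 ft = 3.993 m
ΔV = 1.8 million m³ = 1.8 × 10^6 m³
Sy = ΔV / (A × Δh) = 1.8 × 10^6 m³ / (1.4 × 10^6 m² × 3.993 m) = 0.322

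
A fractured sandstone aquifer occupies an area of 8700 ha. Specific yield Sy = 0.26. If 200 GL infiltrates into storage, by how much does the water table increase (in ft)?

A = 8700 ha = 8.7 × 10^7 m²
ΔV = 200 GL = 2 × 10^8 m³
Δh = ΔV / (Sy × A) = 2 × 10^8 m³ / (0.26 × 8.7 × 10^7 m²) = 8.842 m
Δh = 8.842 m = 29.01 ft

Δh ≈ 29 ft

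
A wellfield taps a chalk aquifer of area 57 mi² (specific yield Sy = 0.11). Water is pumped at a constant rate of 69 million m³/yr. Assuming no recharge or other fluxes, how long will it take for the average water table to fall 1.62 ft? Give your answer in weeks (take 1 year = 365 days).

t ≈ 6.06 weeks

A = 57 mi² = 1.476 × 10^8 m²
Δh = 1.62 ft = 0.4938 m
ΔV = Sy × A × Δh = 0.11 × 1.476 × 10^8 × 0.4938 = 8.019 × 10^6 m³
Q = 69 million m³/yr = 1.89 × 10^5 m³/d
t = ΔV / Q = 8.019 × 10^6 m³ / 1.89 × 10^5 m³/d = 42.42 d
t = 42.42 d ≈ 6.06 weeks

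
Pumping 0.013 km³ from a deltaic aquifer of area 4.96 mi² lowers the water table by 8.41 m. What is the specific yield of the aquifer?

Sy ≈ 0.12

A = 4.96 mi² = 1.285 × 10^7 m²
ΔV = 0.013 km³ = 1.3 × 10^7 m³
Sy = ΔV / (A × Δh) = 1.3 × 10^7 m³ / (1.285 × 10^7 m² × 8.41 m) = 0.1203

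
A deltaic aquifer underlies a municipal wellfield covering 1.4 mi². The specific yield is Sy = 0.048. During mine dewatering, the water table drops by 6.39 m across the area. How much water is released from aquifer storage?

ΔV ≈ 1.11 × 10^6 m³

A = 1.4 mi² = 3.626 × 10^6 m²
ΔV = Sy × A × Δh = 0.048 × 3.626 × 10^6 m² × 6.39 m = 1.112 × 10^6 m³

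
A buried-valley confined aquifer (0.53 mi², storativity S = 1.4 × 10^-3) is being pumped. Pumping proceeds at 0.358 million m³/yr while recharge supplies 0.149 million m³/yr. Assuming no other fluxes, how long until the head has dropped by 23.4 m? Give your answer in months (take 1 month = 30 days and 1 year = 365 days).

t ≈ 2.62 months

A = 0.53 mi² = 1.373 × 10^6 m²
ΔV = S × A × Δh = 0.0014 × 1.373 × 10^6 × 23.4 = 44970 m³
Net withdrawal = 0.358 − 0.149 = 0.209 million m³/yr = 572.6 m³/d
t = ΔV / Q = 44970 m³ / 572.6 m³/d = 78.54 d
t = 78.54 d ≈ 2.618 months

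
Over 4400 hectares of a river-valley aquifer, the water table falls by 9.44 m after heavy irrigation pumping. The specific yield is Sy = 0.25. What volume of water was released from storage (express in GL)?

A = 4400 hectares = 4.4 × 10^7 m²
ΔV = Sy × A × Δh = 0.25 × 4.4 × 10^7 m² × 9.44 m = 1.038 × 10^8 m³
ΔV = 1.038 × 10^8 m³ = 103.8 GL

ΔV ≈ 104 GL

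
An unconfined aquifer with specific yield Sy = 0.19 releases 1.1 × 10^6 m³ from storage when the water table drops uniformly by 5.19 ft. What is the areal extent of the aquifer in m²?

A ≈ 3.66 × 10^6 m²

Δh = 5.19 ft = 1.582 m
A = ΔV / (Sy × Δh) = 1.1 × 10^6 / (0.19 × 1.582) = 3.66 × 10^6 m²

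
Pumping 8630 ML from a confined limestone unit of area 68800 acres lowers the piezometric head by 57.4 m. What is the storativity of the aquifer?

A = 68800 acres = 2.784 × 10^8 m²
ΔV = 8630 ML = 8.63 × 10^6 m³
S = ΔV / (A × Δh) = 8.63 × 10^6 m³ / (2.784 × 10^8 m² × 57.4 m) = 5.4 × 10^-4

S ≈ 5.4 × 10^-4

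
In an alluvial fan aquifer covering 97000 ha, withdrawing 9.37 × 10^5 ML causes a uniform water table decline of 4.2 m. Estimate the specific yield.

A = 97000 ha = 9.7 × 10^8 m²
ΔV = 9.37 × 10^5 ML = 9.37 × 10^8 m³
Sy = ΔV / (A × Δh) = 9.37 × 10^8 m³ / (9.7 × 10^8 m² × 4.2 m) = 0.23

Sy ≈ 0.23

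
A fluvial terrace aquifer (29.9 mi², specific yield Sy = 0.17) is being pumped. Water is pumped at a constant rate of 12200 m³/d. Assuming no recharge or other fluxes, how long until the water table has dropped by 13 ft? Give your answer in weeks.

A = 29.9 mi² = 7.744 × 10^7 m²
Δh = 13 ft = 3.962 m
ΔV = Sy × A × Δh = 0.17 × 7.744 × 10^7 × 3.962 = 5.216 × 10^7 m³
t = ΔV / Q = 5.216 × 10^7 m³ / 12200 m³/d = 4276 d
t = 4276 d ≈ 610.8 weeks

t ≈ 611 weeks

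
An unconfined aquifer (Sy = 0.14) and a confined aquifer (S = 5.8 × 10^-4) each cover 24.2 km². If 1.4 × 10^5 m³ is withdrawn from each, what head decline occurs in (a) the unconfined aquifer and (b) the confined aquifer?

Δh_u ≈ 0.0413 m; Δh_c ≈ 9.97 m

A = 24.2 km² = 2.42 × 10^7 m²
Unconfined: Δh_u = ΔV/(Sy·A) = 1.4 × 10^5/(0.14 × 2.42 × 10^7) = 0.04132 m
Confined: Δh_c = ΔV/(S·A) = 1.4 × 10^5/(5.8 × 10^-4 × 2.42 × 10^7) = 9.974 m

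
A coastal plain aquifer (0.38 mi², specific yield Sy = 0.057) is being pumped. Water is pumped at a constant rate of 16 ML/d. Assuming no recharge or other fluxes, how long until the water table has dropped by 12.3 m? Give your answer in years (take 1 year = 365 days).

t ≈ 0.118 years

A = 0.38 mi² = 9.842 × 10^5 m²
ΔV = Sy × A × Δh = 0.057 × 9.842 × 10^5 × 12.3 = 6.9 × 10^5 m³
Q = 16 ML/d = 16000 m³/d
t = ΔV / Q = 6.9 × 10^5 m³ / 16000 m³/d = 43.13 d
t = 43.13 d ≈ 0.1182 years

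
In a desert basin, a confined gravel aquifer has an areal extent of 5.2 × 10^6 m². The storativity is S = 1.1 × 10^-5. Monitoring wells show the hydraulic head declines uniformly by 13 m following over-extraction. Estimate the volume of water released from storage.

ΔV ≈ 744 m³

ΔV = S × A × Δh = 1.1 × 10^-5 × 5.2 × 10^6 m² × 13 m = 743.6 m³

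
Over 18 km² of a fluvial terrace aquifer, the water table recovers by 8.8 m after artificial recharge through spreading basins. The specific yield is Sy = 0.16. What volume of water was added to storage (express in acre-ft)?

ΔV ≈ 20500 acre-ft

A = 18 km² = 1.8 × 10^7 m²
ΔV = Sy × A × Δh = 0.16 × 1.8 × 10^7 m² × 8.8 m = 2.534 × 10^7 m³
ΔV = 2.534 × 10^7 m³ = 20550 acre-ft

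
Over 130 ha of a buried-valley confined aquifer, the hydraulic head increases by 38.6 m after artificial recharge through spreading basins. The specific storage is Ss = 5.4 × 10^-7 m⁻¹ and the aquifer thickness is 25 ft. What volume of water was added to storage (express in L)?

ΔV ≈ 2.06 × 10^5 L

b = 25 ft = 7.62 m
S = Ss × b = 5.4 × 10^-7 m⁻¹ × 7.62 m = 4.115 × 10^-6
A = 130 ha = 1.3 × 10^6 m²
ΔV = S × A × Δh = 4.115 × 10^-6 × 1.3 × 10^6 m² × 38.6 m = 206.5 m³
ΔV = 206.5 m³ = 2.065 × 10^5 L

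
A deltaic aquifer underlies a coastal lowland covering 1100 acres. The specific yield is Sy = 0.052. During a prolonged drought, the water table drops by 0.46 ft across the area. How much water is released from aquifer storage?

A = 1100 acres = 4.452 × 10^6 m²
Δh = 0.46 ft = 0.1402 m
ΔV = Sy × A × Δh = 0.052 × 4.452 × 10^6 m² × 0.1402 m = 32460 m³

ΔV ≈ 32500 m³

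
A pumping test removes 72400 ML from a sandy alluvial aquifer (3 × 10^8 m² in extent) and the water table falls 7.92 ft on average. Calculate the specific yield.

Sy ≈ 0.1

Δh = 7.92 ft = 2.414 m
ΔV = 72400 ML = 7.24 × 10^7 m³
Sy = ΔV / (A × Δh) = 7.24 × 10^7 m³ / (3 × 10^8 m² × 2.414 m) = 0.09997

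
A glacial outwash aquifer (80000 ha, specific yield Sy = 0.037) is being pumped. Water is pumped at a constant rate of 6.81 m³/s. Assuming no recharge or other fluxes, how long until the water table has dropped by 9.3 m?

A = 80000 ha = 8 × 10^8 m²
ΔV = Sy × A × Δh = 0.037 × 8 × 10^8 × 9.3 = 2.753 × 10^8 m³
Q = 6.81 m³/s = 5.884 × 10^5 m³/d
t = ΔV / Q = 2.753 × 10^8 m³ / 5.884 × 10^5 m³/d = 467.9 d

t ≈ 468 days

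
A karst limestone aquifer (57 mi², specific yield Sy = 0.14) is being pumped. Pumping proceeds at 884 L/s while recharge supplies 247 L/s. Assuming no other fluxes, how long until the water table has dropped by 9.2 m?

A = 57 mi² = 1.476 × 10^8 m²
ΔV = Sy × A × Δh = 0.14 × 1.476 × 10^8 × 9.2 = 1.901 × 10^8 m³
Net withdrawal = 884 − 247 = 637 L/s = 55040 m³/d
t = ΔV / Q = 1.901 × 10^8 m³ / 55040 m³/d = 3455 d

t ≈ 3450 days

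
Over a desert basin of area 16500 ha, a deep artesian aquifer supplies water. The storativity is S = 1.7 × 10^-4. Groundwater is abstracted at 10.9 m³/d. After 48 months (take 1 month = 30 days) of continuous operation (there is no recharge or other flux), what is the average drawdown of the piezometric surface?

Δh ≈ 0.56 m

A = 16500 ha = 1.65 × 10^8 m²
t = 48 months = 1440 d
ΔV = Q × t = 10.9 m³/d × 1440 d = 15700 m³
Δh = ΔV / (S × A) = 15700 / (1.7 × 10^-4 × 1.65 × 10^8) = 0.5596 m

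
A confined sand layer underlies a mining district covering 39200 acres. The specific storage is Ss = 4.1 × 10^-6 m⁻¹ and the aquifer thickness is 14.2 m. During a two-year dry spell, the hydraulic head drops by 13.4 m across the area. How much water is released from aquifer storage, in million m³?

S = Ss × b = 4.1 × 10^-6 m⁻¹ × 14.2 m = 5.822 × 10^-5
A = 39200 acres = 1.586 × 10^8 m²
ΔV = S × A × Δh = 5.822 × 10^-5 × 1.586 × 10^8 m² × 13.4 m = 1.238 × 10^5 m³
ΔV = 1.238 × 10^5 m³ = 0.1238 million m³

ΔV ≈ 0.124 million m³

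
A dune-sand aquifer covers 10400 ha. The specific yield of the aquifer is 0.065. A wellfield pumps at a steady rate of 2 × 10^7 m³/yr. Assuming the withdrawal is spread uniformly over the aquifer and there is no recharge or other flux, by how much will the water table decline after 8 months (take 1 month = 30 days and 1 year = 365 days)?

A = 10400 ha = 1.04 × 10^8 m²
Q = 2 × 10^7 m³/yr = 54790 m³/d
t = 8 months = 240 d
ΔV = Q × t = 54790 m³/d × 240 d = 1.315 × 10^7 m³
Δh = ΔV / (Sy × A) = 1.315 × 10^7 / (0.065 × 1.04 × 10^8) = 1.945 m

Δh ≈ 1.95 m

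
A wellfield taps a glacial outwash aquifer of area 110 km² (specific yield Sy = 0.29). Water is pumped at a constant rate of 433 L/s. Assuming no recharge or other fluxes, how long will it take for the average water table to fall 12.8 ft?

A = 110 km² = 1.1 × 10^8 m²
Δh = 12.8 ft = 3.901 m
ΔV = Sy × A × Δh = 0.29 × 1.1 × 10^8 × 3.901 = 1.245 × 10^8 m³
Q = 433 L/s = 37410 m³/d
t = ΔV / Q = 1.245 × 10^8 m³ / 37410 m³/d = 3327 d

t ≈ 3330 days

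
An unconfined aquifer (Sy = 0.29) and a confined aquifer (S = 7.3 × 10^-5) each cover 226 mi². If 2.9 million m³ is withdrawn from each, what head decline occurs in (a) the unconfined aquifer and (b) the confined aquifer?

A = 226 mi² = 5.853 × 10^8 m²
ΔV = 2.9 million m³ = 2.9 × 10^6 m³
Unconfined: Δh_u = ΔV/(Sy·A) = 2.9 × 10^6/(0.29 × 5.853 × 10^8) = 0.01708 m
Confined: Δh_c = ΔV/(S·A) = 2.9 × 10^6/(7.3 × 10^-5 × 5.853 × 10^8) = 67.87 m

Δh_u ≈ 0.0171 m; Δh_c ≈ 67.9 m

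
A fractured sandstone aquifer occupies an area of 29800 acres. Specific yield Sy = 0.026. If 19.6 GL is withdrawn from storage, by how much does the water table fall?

A = 29800 acres = 1.206 × 10^8 m²
ΔV = 19.6 GL = 1.96 × 10^7 m³
Δh = ΔV / (Sy × A) = 1.96 × 10^7 m³ / (0.026 × 1.206 × 10^8 m²) = 6.251 m

Δh ≈ 6.25 m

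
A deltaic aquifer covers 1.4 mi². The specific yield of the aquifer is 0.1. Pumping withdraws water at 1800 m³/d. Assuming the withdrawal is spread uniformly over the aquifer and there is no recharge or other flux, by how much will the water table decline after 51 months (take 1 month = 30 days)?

Δh ≈ 7.6 m

A = 1.4 mi² = 3.626 × 10^6 m²
t = 51 months = 1530 d
ΔV = Q × t = 1800 m³/d × 1530 d = 2.754 × 10^6 m³
Δh = ΔV / (Sy × A) = 2.754 × 10^6 / (0.1 × 3.626 × 10^6) = 7.595 m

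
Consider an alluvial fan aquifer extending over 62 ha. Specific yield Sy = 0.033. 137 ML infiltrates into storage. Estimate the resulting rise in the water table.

A = 62 ha = 6.2 × 10^5 m²
ΔV = 137 ML = 1.37 × 10^5 m³
Δh = ΔV / (Sy × A) = 1.37 × 10^5 m³ / (0.033 × 6.2 × 10^5 m²) = 6.696 m

Δh ≈ 6.7 m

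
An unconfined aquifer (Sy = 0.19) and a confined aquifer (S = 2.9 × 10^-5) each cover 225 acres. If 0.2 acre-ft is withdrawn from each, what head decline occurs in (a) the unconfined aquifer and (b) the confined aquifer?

Δh_u ≈ 0.00143 m; Δh_c ≈ 9.34 m

A = 225 acres = 9.105 × 10^5 m²
ΔV = 0.2 acre-ft = 246.7 m³
Unconfined: Δh_u = ΔV/(Sy·A) = 246.7/(0.19 × 9.105 × 10^5) = 0.001426 m
Confined: Δh_c = ΔV/(S·A) = 246.7/(2.9 × 10^-5 × 9.105 × 10^5) = 9.343 m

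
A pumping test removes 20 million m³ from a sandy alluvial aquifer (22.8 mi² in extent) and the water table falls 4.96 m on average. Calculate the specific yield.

Sy ≈ 0.068

A = 22.8 mi² = 5.905 × 10^7 m²
ΔV = 20 million m³ = 2 × 10^7 m³
Sy = ΔV / (A × Δh) = 2 × 10^7 m³ / (5.905 × 10^7 m² × 4.96 m) = 0.06828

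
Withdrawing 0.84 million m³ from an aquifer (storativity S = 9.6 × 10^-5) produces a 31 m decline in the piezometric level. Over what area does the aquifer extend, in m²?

A ≈ 2.82 × 10^8 m²

ΔV = 0.84 million m³ = 8.4 × 10^5 m³
A = ΔV / (S × Δh) = 8.4 × 10^5 / (9.6 × 10^-5 × 31) = 2.823 × 10^8 m²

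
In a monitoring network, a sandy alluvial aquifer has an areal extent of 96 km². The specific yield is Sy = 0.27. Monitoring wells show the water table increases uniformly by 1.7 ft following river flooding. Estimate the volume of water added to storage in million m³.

A = 96 km² = 9.6 × 10^7 m²
Δh = 1.7 ft = 0.5182 m
ΔV = Sy × A × Δh = 0.27 × 9.6 × 10^7 m² × 0.5182 m = 1.343 × 10^7 m³
ΔV = 1.343 × 10^7 m³ = 13.43 million m³

ΔV ≈ 13.4 million m³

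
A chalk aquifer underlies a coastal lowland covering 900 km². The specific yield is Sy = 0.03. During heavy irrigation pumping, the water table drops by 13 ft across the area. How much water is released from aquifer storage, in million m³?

A = 900 km² = 9 × 10^8 m²
Δh = 13 ft = 3.962 m
ΔV = Sy × A × Δh = 0.03 × 9 × 10^8 m² × 3.962 m = 1.07 × 10^8 m³
ΔV = 1.07 × 10^8 m³ = 107 million m³

ΔV ≈ 107 million m³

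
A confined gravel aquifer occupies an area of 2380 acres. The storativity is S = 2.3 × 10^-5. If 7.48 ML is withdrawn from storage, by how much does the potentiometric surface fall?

Δh ≈ 33.8 m

A = 2380 acres = 9.632 × 10^6 m²
ΔV = 7.48 ML = 7480 m³
Δh = ΔV / (S × A) = 7480 m³ / (2.3 × 10^-5 × 9.632 × 10^6 m²) = 33.77 m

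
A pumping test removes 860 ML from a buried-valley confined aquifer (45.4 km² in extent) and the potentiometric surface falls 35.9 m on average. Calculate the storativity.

A = 45.4 km² = 4.54 × 10^7 m²
ΔV = 860 ML = 8.6 × 10^5 m³
S = ΔV / (A × Δh) = 8.6 × 10^5 m³ / (4.54 × 10^7 m² × 35.9 m) = 5.277 × 10^-4

S ≈ 5.3 × 10^-4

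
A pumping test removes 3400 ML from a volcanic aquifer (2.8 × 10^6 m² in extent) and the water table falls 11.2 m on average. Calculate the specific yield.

ΔV = 3400 ML = 3.4 × 10^6 m³
Sy = ΔV / (A × Δh) = 3.4 × 10^6 m³ / (2.8 × 10^6 m² × 11.2 m) = 0.1084

Sy ≈ 0.11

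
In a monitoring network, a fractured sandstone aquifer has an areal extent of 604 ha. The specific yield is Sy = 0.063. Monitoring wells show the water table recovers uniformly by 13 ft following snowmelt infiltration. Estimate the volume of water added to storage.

A = 604 ha = 6.04 × 10^6 m²
Δh = 13 ft = 3.962 m
ΔV = Sy × A × Δh = 0.063 × 6.04 × 10^6 m² × 3.962 m = 1.508 × 10^6 m³

ΔV ≈ 1.51 × 10^6 m³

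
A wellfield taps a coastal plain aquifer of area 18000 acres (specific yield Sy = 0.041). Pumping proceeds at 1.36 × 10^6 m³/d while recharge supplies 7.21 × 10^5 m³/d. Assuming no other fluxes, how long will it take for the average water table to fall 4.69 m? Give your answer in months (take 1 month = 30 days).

A = 18000 acres = 7.284 × 10^7 m²
ΔV = Sy × A × Δh = 0.041 × 7.284 × 10^7 × 4.69 = 1.401 × 10^7 m³
Net withdrawal = 1.36 × 10^6 − 7.21 × 10^5 = 6.39 × 10^5 m³/d
t = ΔV / Q = 1.401 × 10^7 m³ / 6.39 × 10^5 m³/d = 21.92 d
t = 21.92 d ≈ 0.7307 months

t ≈ 0.731 months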